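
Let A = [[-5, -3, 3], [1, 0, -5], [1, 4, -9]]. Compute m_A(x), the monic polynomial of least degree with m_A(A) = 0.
The characteristic polynomial factors as (x + 4)(x + 5)^2. The minimal polynomial is ∏(x - λ)^{k_λ} where k_λ is the size of the largest Jordan block at λ.

For λ = -5: rank(A + 5I) = 2, and the largest Jordan block has size 2 (the smallest k with rank((A + 5I)^k) = rank((A + 5I)^(k+1))).
For λ = -4: rank(A + 4I) = 2, and the largest Jordan block has size 1 (the smallest k with rank((A + 4I)^k) = rank((A + 4I)^(k+1))).

So m_A(x) = (x + 4)(x + 5)^2.

m_A(x) = (x + 4)(x + 5)^2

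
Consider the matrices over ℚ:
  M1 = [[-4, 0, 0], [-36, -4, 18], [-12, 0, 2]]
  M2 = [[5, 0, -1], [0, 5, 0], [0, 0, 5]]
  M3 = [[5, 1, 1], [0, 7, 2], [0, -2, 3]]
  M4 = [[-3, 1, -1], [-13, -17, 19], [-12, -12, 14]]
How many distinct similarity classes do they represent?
Characteristic polynomials: χ_{M1} = (x - 2)(x + 4)^2, χ_{M2} = (x - 5)^3, χ_{M3} = (x - 5)^3, χ_{M4} = (x - 2)(x + 4)^2.

{M1}: invariant factors x + 4, (x - 2)(x + 4).

{M2, M3}: invariant factors x - 5, (x - 5)^2.

{M4}: invariant factors (x - 2)(x + 4)^2.

Matrices are similar if and only if their invariant-factor lists agree; the partition into similarity classes is {M1}, {M2, M3}, {M4}.

3 classes: {M1}, {M2, M3}, {M4}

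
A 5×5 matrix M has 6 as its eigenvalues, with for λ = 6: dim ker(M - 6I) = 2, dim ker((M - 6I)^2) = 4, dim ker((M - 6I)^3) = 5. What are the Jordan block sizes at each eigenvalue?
Jordan blocks: (6, 3), (6, 2)

λ = 6: successive nullity increments [2, 2, 1] count blocks of size ≥ k; block sizes are [3, 2].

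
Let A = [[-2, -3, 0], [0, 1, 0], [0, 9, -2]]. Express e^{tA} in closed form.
e^{tA} = [[e^{-2*t}, -e^{t} + e^{-2*t}, 0], [0, e^{t}, 0], [0, 3*e^{t} - 3*e^{-2*t}, e^{-2*t}]]

A has Jordan form J = [[-2, 0, 0], [0, -2, 0], [0, 0, 1]] with A = PJP^{-1}, so e^{tA} = P e^{tJ} P^{-1}.

For a Jordan block J_k(λ), e^{tJ_k(λ)} = e^{λt} · (I + tN + t^2 N^2/2! + ... + t^{k-1} N^{k-1}/(k-1)!) where N is the nilpotent superdiagonal part.

Assembling the blocks and conjugating back gives the entries of e^{tA} as shown above.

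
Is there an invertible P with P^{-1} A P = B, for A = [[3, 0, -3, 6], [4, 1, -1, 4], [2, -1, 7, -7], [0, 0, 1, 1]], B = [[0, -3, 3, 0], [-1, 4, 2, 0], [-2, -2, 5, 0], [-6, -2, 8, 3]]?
Two matrices over a field are similar if and only if they have the same invariant factors.

Both A and B have characteristic polynomial (x - 3)^4 and minimal polynomial (x - 3)^3. Computing further, both have invariant factors x - 3, (x - 3)^3. Hence A and B are similar.

Yes.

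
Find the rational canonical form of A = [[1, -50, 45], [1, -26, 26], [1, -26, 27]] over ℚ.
The invariant factors of A (the non-unit diagonal entries of the Smith normal form of xI - A over ℚ[x]) are (x - 6)(x + 2)^2, each dividing the next. The characteristic polynomial is their product, (x - 6)(x + 2)^2.

The rational canonical form is the block-diagonal matrix of companion matrices C(f_i):
R = [[0, 0, 24], [1, 0, 20], [0, 1, 2]].

R = [[0, 0, 24], [1, 0, 20], [0, 1, 2]]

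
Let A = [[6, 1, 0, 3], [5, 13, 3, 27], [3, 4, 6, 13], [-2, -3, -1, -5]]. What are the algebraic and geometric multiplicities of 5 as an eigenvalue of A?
algebraic multiplicity 4, geometric multiplicity 2

The characteristic polynomial is (x - 5)^4, so the factor x - 5 appears with exponent 4: the algebraic multiplicity is 4.

rank(A - 5I) = 2, so the eigenspace has dimension 4 - 2 = 2: the geometric multiplicity is 2.

Since 2 < 4, A is not diagonalizable.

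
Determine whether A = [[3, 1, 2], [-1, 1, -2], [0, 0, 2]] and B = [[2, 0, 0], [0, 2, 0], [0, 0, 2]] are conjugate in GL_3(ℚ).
Both have characteristic polynomial (x - 2)^3, but the minimal polynomial of A is (x - 2)^2 while the minimal polynomial of B is x - 2. The minimal polynomial is a similarity invariant, so A and B are not similar.

No.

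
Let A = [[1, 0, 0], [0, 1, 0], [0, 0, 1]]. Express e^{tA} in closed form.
e^{tA} = [[e^{t}, 0, 0], [0, e^{t}, 0], [0, 0, e^{t}]]

A has Jordan form J = [[1, 0, 0], [0, 1, 0], [0, 0, 1]] with A = PJP^{-1}, so e^{tA} = P e^{tJ} P^{-1}.

For a Jordan block J_k(λ), e^{tJ_k(λ)} = e^{λt} · (I + tN + t^2 N^2/2! + ... + t^{k-1} N^{k-1}/(k-1)!) where N is the nilpotent superdiagonal part.

Assembling the blocks and conjugating back gives the entries of e^{tA} as shown above.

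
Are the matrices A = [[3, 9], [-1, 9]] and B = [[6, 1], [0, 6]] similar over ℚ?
Two matrices over a field are similar if and only if they have the same invariant factors.

Both A and B have characteristic polynomial (x - 6)^2 and minimal polynomial (x - 6)^2. Computing further, both have invariant factors (x - 6)^2. Hence A and B are similar.

Yes.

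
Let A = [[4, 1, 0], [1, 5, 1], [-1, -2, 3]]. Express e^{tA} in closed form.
e^{tA} = [[(t^2 + 2)*e^{4*t}/2, t*(t + 2)*e^{4*t}/2, t^2*e^{4*t}/2], [t*e^{4*t}, (t + 1)*e^{4*t}, t*e^{4*t}], [t*(-t - 2)*e^{4*t}/2, t*(-t - 4)*e^{4*t}/2, (-t^2/2 - t + 1)*e^{4*t}]]

A has Jordan form J = [[4, 1, 0], [0, 4, 1], [0, 0, 4]] with A = PJP^{-1}, so e^{tA} = P e^{tJ} P^{-1}.

For a Jordan block J_k(λ), e^{tJ_k(λ)} = e^{λt} · (I + tN + t^2 N^2/2! + ... + t^{k-1} N^{k-1}/(k-1)!) where N is the nilpotent superdiagonal part.

Assembling the blocks and conjugating back gives the entries of e^{tA} as shown above.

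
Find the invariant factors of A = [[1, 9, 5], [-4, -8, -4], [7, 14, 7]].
x^3

The Jordan structure of A has elementary divisors x^3. Arranging the block sizes at each eigenvalue in decreasing order and taking row products gives the invariant factors.

Invariant factors (smallest first, each dividing the next): x^3.

Check: the last factor x^3 is the minimal polynomial, and the product x^3 is the characteristic polynomial.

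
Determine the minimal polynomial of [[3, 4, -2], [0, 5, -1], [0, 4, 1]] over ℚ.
The characteristic polynomial factors as (x - 3)^3. The minimal polynomial is ∏(x - λ)^{k_λ} where k_λ is the size of the largest Jordan block at λ.

For λ = 3: rank(A - 3I) = 1, and the largest Jordan block has size 2 (the smallest k with rank((A - 3I)^k) = rank((A - 3I)^(k+1))).

So m_A(x) = (x - 3)^2.

m_A(x) = (x - 3)^2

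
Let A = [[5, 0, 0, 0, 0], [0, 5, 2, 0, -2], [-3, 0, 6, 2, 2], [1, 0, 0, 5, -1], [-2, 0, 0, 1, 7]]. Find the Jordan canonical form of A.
J = [[5, 0, 0, 0, 0], [0, 5, 0, 0, 0], [0, 0, 6, 1, 0], [0, 0, 0, 6, 0], [0, 0, 0, 0, 6]]

The characteristic polynomial is det(xI - A) = (x - 6)^3(x - 5)^2, so the eigenvalues are 5 (algebraic multiplicity 2), 6 (algebraic multiplicity 3).

For λ = 5: rank(A - 5I) = 3. The eigenspace has dimension 5 - 3 = 2, so there are 2 Jordan blocks; the rank sequence gives block sizes [1, 1].

For λ = 6: rank(A - 6I) = 3, rank((A - 6I)^2) = 2. The eigenspace has dimension 5 - 3 = 2, so there are 2 Jordan blocks; the rank sequence gives block sizes [2, 1].

Assembling the blocks gives the Jordan form J above.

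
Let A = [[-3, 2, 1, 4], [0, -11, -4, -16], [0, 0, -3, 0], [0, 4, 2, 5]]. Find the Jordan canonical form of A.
J = [[-3, 1, 0, 0], [0, -3, 0, 0], [0, 0, -3, 0], [0, 0, 0, -3]]

The characteristic polynomial is det(xI - A) = (x + 3)^4, so the eigenvalues are -3 (algebraic multiplicity 4).

For λ = -3: rank(A + 3I) = 1, rank((A + 3I)^2) = 0. The eigenspace has dimension 4 - 1 = 3, so there are 3 Jordan blocks; the rank sequence gives block sizes [2, 1, 1].

Assembling the blocks gives the Jordan form J above.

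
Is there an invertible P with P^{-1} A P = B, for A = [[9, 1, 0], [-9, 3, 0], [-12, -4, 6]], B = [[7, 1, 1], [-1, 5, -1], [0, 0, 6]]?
Two matrices over a field are similar if and only if they have the same invariant factors.

Both A and B have characteristic polynomial (x - 6)^3 and minimal polynomial (x - 6)^2. Computing further, both have invariant factors x - 6, (x - 6)^2. Hence A and B are similar.

Yes.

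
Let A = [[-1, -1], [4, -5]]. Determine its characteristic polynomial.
xI - A = [[x + 1, 1], [-4, x + 5]].

Expanding det(xI - A) along the first row:
det(xI - A) = + (x + 1)·det([[x + 5]]) - (1)·det([[-4]]).

Evaluating gives χ_A(x) = x^2 + 6x + 9 = (x + 3)^2.

χ_A(x) = (x + 3)^2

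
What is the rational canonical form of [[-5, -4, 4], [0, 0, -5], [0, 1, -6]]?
R = [[-5, 0, 0], [0, 0, -5], [0, 1, -6]]

The invariant factors of A (the non-unit diagonal entries of the Smith normal form of xI - A over ℚ[x]) are x + 5, (x + 1)(x + 5), each dividing the next. The characteristic polynomial is their product, (x + 1)(x + 5)^2.

The rational canonical form is the block-diagonal matrix of companion matrices C(f_i):
R = [[-5, 0, 0], [0, 0, -5], [0, 1, -6]].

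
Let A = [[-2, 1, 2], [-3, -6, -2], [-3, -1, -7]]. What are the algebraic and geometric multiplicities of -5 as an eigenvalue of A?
algebraic multiplicity 3, geometric multiplicity 2

The characteristic polynomial is (x + 5)^3, so the factor x + 5 appears with exponent 3: the algebraic multiplicity is 3.

rank(A + 5I) = 1, so the eigenspace has dimension 3 - 1 = 2: the geometric multiplicity is 2.

Since 2 < 3, A is not diagonalizable.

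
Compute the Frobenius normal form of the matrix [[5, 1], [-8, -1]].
The invariant factors of A (the non-unit diagonal entries of the Smith normal form of xI - A over ℚ[x]) are (x - 3)(x - 1), each dividing the next. The characteristic polynomial is their product, (x - 3)(x - 1).

The rational canonical form is the block-diagonal matrix of companion matrices C(f_i):
R = [[0, -3], [1, 4]].

R = [[0, -3], [1, 4]]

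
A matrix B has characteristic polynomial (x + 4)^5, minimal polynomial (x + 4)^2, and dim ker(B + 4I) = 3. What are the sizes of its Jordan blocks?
λ = -4: algebraic multiplicity 5 (exponent in χ_B), largest block size 2 (exponent in m_B), 3 blocks (geometric multiplicity). These force block sizes [2, 2, 1].

Jordan blocks: (-4, 2), (-4, 2), (-4, 1)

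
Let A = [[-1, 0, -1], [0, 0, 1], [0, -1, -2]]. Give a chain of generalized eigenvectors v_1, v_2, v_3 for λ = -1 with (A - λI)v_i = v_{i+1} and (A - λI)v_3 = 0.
We seek v_1 ∈ ker((A + I)^3) \ ker((A + I)^2), then set v_{i+1} = (A + I) v_i.

One such chain is v_1 = [[2, 0, 1]]^T, v_2 = [[-1, 1, -1]]^T, v_3 = [[1, 0, 0]]^T. Check: (A + I) v_3 = [[0, 0, 0]]^T = 0.

v_1 = [[2, 0, 1]]^T, v_2 = [[-1, 1, -1]]^T, v_3 = [[1, 0, 0]]^T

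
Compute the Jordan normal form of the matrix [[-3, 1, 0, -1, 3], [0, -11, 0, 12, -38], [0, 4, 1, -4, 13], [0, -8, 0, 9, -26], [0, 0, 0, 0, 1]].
The characteristic polynomial is det(xI - A) = (x - 1)^3(x + 3)^2, so the eigenvalues are -3 (algebraic multiplicity 2), 1 (algebraic multiplicity 3).

For λ = -3: rank(A + 3I) = 4, rank((A + 3I)^2) = 3. The eigenspace has dimension 5 - 4 = 1, so there is 1 Jordan block; the rank sequence gives block sizes [2].

For λ = 1: rank(A - I) = 3, rank((A - I)^2) = 2. The eigenspace has dimension 5 - 3 = 2, so there are 2 Jordan blocks; the rank sequence gives block sizes [2, 1].

Assembling the blocks gives the Jordan form J above.

J = [[-3, 1, 0, 0, 0], [0, -3, 0, 0, 0], [0, 0, 1, 1, 0], [0, 0, 0, 1, 0], [0, 0, 0, 0, 1]]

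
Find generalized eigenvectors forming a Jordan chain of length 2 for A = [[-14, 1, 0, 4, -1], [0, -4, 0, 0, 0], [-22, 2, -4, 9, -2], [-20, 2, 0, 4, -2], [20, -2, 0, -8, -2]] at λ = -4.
We seek v_1 ∈ ker((A + 4I)^2) \ ker(A + 4I), then set v_{i+1} = (A + 4I) v_i.

One such chain is v_1 = [[1, 1, 0, 2, -2]]^T, v_2 = [[1, 0, 2, 2, -2]]^T. Check: (A + 4I) v_2 = [[0, 0, 0, 0, 0]]^T = 0.

v_1 = [[1, 1, 0, 2, -2]]^T, v_2 = [[1, 0, 2, 2, -2]]^T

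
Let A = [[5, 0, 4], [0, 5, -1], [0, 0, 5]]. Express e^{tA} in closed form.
A has Jordan form J = [[5, 1, 0], [0, 5, 0], [0, 0, 5]] with A = PJP^{-1}, so e^{tA} = P e^{tJ} P^{-1}.

For a Jordan block J_k(λ), e^{tJ_k(λ)} = e^{λt} · (I + tN + t^2 N^2/2! + ... + t^{k-1} N^{k-1}/(k-1)!) where N is the nilpotent superdiagonal part.

Assembling the blocks and conjugating back gives the entries of e^{tA} as shown above.

e^{tA} = [[e^{5*t}, 0, 4*t*e^{5*t}], [0, e^{5*t}, -t*e^{5*t}], [0, 0, e^{5*t}]]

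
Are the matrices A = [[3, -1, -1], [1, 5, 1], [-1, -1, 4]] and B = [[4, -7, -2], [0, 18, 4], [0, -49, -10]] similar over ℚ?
No.

Both have characteristic polynomial (x - 4)^3, but the minimal polynomial of A is (x - 4)^3 while the minimal polynomial of B is (x - 4)^2. The minimal polynomial is a similarity invariant, so A and B are not similar.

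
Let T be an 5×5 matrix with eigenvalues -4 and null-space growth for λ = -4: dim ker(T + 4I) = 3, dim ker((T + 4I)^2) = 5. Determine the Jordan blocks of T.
λ = -4: successive nullity increments [3, 2] count blocks of size ≥ k; block sizes are [2, 2, 1].

Jordan blocks: (-4, 2), (-4, 2), (-4, 1)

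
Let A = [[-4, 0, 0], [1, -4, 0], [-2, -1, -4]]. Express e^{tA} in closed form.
e^{tA} = [[e^{-4*t}, 0, 0], [t*e^{-4*t}, e^{-4*t}, 0], [t*(-t - 4)*e^{-4*t}/2, -t*e^{-4*t}, e^{-4*t}]]

A has Jordan form J = [[-4, 1, 0], [0, -4, 1], [0, 0, -4]] with A = PJP^{-1}, so e^{tA} = P e^{tJ} P^{-1}.

For a Jordan block J_k(λ), e^{tJ_k(λ)} = e^{λt} · (I + tN + t^2 N^2/2! + ... + t^{k-1} N^{k-1}/(k-1)!) where N is the nilpotent superdiagonal part.

Assembling the blocks and conjugating back gives the entries of e^{tA} as shown above.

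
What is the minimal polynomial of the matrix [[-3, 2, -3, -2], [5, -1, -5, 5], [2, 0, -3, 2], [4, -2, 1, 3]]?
m_A(x) = (x + 1)^2

The characteristic polynomial factors as (x + 1)^4. The minimal polynomial is ∏(x - λ)^{k_λ} where k_λ is the size of the largest Jordan block at λ.

For λ = -1: rank(A + I) = 2, and the largest Jordan block has size 2 (the smallest k with rank((A + I)^k) = rank((A + I)^(k+1))).

So m_A(x) = (x + 1)^2.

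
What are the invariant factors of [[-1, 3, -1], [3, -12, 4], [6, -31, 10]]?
The Jordan structure of A has elementary divisors (x + 1)^3. Arranging the block sizes at each eigenvalue in decreasing order and taking row products gives the invariant factors.

Invariant factors (smallest first, each dividing the next): (x + 1)^3.

Check: the last factor (x + 1)^3 is the minimal polynomial, and the product (x + 1)^3 is the characteristic polynomial.

(x + 1)^3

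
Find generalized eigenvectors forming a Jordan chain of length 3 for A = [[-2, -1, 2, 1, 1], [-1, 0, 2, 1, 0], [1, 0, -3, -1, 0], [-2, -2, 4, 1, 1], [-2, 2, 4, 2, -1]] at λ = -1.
v_1 = [[-5, 0, 0, -4, 0]]^T, v_2 = [[1, 1, -1, 2, 2]]^T, v_3 = [[0, 0, 1, -2, 0]]^T

We seek v_1 ∈ ker((A + I)^3) \ ker((A + I)^2), then set v_{i+1} = (A + I) v_i.

One such chain is v_1 = [[-5, 0, 0, -4, 0]]^T, v_2 = [[1, 1, -1, 2, 2]]^T, v_3 = [[0, 0, 1, -2, 0]]^T. Check: (A + I) v_3 = [[0, 0, 0, 0, 0]]^T = 0.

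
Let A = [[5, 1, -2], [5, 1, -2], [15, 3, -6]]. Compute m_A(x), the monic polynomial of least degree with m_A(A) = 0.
m_A(x) = x^2

The characteristic polynomial factors as x^3. The minimal polynomial is ∏(x - λ)^{k_λ} where k_λ is the size of the largest Jordan block at λ.

For λ = 0: rank(A) = 1, and the largest Jordan block has size 2 (the smallest k with rank(A^k) = rank(A^(k+1))).

So m_A(x) = x^2.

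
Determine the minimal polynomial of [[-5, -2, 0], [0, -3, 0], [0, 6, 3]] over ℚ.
m_A(x) = (x - 3)(x + 3)(x + 5)

The characteristic polynomial factors as (x - 3)(x + 3)(x + 5). The minimal polynomial is ∏(x - λ)^{k_λ} where k_λ is the size of the largest Jordan block at λ.

For λ = -5: rank(A + 5I) = 2, and the largest Jordan block has size 1 (the smallest k with rank((A + 5I)^k) = rank((A + 5I)^(k+1))).
For λ = -3: rank(A + 3I) = 2, and the largest Jordan block has size 1 (the smallest k with rank((A + 3I)^k) = rank((A + 3I)^(k+1))).
For λ = 3: rank(A - 3I) = 2, and the largest Jordan block has size 1 (the smallest k with rank((A - 3I)^k) = rank((A - 3I)^(k+1))).

So m_A(x) = (x - 3)(x + 3)(x + 5).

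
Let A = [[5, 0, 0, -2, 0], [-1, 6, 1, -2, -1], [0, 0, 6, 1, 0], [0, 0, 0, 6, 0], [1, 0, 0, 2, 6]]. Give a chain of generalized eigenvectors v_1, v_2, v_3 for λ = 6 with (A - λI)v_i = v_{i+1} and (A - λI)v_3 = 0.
v_1 = [[-2, 0, 0, 1, 0]]^T, v_2 = [[0, 0, 1, 0, 0]]^T, v_3 = [[0, 1, 0, 0, 0]]^T

We seek v_1 ∈ ker((A - 6I)^3) \ ker((A - 6I)^2), then set v_{i+1} = (A - 6I) v_i.

One such chain is v_1 = [[-2, 0, 0, 1, 0]]^T, v_2 = [[0, 0, 1, 0, 0]]^T, v_3 = [[0, 1, 0, 0, 0]]^T. Check: (A - 6I) v_3 = [[0, 0, 0, 0, 0]]^T = 0.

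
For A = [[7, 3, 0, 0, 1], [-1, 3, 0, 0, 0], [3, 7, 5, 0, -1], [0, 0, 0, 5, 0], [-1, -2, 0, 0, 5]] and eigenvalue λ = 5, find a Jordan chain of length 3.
We seek v_1 ∈ ker((A - 5I)^3) \ ker((A - 5I)^2), then set v_{i+1} = (A - 5I) v_i.

One such chain is v_1 = [[-1, 0, -3, 0, 1]]^T, v_2 = [[-1, 1, -4, 0, 1]]^T, v_3 = [[2, -1, 3, 0, -1]]^T. Check: (A - 5I) v_3 = [[0, 0, 0, 0, 0]]^T = 0.

v_1 = [[-1, 0, -3, 0, 1]]^T, v_2 = [[-1, 1, -4, 0, 1]]^T, v_3 = [[2, -1, 3, 0, -1]]^T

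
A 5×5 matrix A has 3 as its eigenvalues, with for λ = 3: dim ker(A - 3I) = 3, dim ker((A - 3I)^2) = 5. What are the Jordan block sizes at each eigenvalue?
λ = 3: successive nullity increments [3, 2] count blocks of size ≥ k; block sizes are [2, 2, 1].

Jordan blocks: (3, 2), (3, 2), (3, 1)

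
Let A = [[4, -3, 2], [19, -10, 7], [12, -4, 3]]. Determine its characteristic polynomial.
χ_A(x) = (x + 1)^3

xI - A = [[x - 4, 3, -2], [-19, x + 10, -7], [-12, 4, x - 3]].

Expanding det(xI - A) along the first row:
det(xI - A) = + (x - 4)·det([[x + 10, -7], [4, x - 3]]) - (3)·det([[-19, -7], [-12, x - 3]]) + (-2)·det([[-19, x + 10], [-12, 4]]).

Evaluating gives χ_A(x) = x^3 + 3x^2 + 3x + 1 = (x + 1)^3.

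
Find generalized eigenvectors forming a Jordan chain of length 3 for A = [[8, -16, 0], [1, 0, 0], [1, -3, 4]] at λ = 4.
We seek v_1 ∈ ker((A - 4I)^3) \ ker((A - 4I)^2), then set v_{i+1} = (A - 4I) v_i.

One such chain is v_1 = [[1, 0, 0]]^T, v_2 = [[4, 1, 1]]^T, v_3 = [[0, 0, 1]]^T. Check: (A - 4I) v_3 = [[0, 0, 0]]^T = 0.

v_1 = [[1, 0, 0]]^T, v_2 = [[4, 1, 1]]^T, v_3 = [[0, 0, 1]]^T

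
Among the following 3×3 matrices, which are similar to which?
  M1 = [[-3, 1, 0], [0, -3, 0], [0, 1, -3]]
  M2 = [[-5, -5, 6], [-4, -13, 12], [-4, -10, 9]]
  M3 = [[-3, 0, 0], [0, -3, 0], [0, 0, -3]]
Characteristic polynomials: χ_{M1} = (x + 3)^3, χ_{M2} = (x + 3)^3, χ_{M3} = (x + 3)^3.

{M1, M2}: invariant factors x + 3, (x + 3)^2.

{M3}: invariant factors x + 3, x + 3, x + 3.

Matrices are similar if and only if their invariant-factor lists agree; the partition into similarity classes is {M1, M2}, {M3}.

2 classes: {M1, M2}, {M3}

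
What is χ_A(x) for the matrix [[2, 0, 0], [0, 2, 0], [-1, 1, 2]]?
xI - A = [[x - 2, 0, 0], [0, x - 2, 0], [1, -1, x - 2]].

Expanding det(xI - A) along the first row:
det(xI - A) = + (x - 2)·det([[x - 2, 0], [-1, x - 2]]) - (0)·det([[0, 0], [1, x - 2]]) + (0)·det([[0, x - 2], [1, -1]]).

Evaluating gives χ_A(x) = x^3 - 6x^2 + 12x - 8 = (x - 2)^3.

χ_A(x) = (x - 2)^3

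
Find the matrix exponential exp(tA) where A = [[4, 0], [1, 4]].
A has Jordan form J = [[4, 1], [0, 4]] with A = PJP^{-1}, so e^{tA} = P e^{tJ} P^{-1}.

For a Jordan block J_k(λ), e^{tJ_k(λ)} = e^{λt} · (I + tN + t^2 N^2/2! + ... + t^{k-1} N^{k-1}/(k-1)!) where N is the nilpotent superdiagonal part.

Assembling the blocks and conjugating back gives the entries of e^{tA} as shown above.

e^{tA} = [[e^{4*t}, 0], [t*e^{4*t}, e^{4*t}]]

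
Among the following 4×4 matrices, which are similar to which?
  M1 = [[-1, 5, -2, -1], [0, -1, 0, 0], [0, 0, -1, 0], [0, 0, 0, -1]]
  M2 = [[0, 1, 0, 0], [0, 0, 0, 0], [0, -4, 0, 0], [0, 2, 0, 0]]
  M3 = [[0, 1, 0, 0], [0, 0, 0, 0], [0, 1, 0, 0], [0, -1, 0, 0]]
2 classes: {M1}, {M2, M3}

Characteristic polynomials: χ_{M1} = (x + 1)^4, χ_{M2} = x^4, χ_{M3} = x^4.

{M1}: invariant factors x + 1, x + 1, (x + 1)^2.

{M2, M3}: invariant factors x, x, x^2.

Matrices are similar if and only if their invariant-factor lists agree; the partition into similarity classes is {M1}, {M2, M3}.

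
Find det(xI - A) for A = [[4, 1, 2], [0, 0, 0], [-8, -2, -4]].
χ_A(x) = x^3

xI - A = [[x - 4, -1, -2], [0, x, 0], [8, 2, x + 4]].

Expanding det(xI - A) along the first row:
det(xI - A) = + (x - 4)·det([[x, 0], [2, x + 4]]) - (-1)·det([[0, 0], [8, x + 4]]) + (-2)·det([[0, x], [8, 2]]).

Evaluating gives χ_A(x) = x^3.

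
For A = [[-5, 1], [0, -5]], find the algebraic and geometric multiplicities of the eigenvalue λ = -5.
The characteristic polynomial is (x + 5)^2, so the factor x + 5 appears with exponent 2: the algebraic multiplicity is 2.

rank(A + 5I) = 1, so the eigenspace has dimension 2 - 1 = 1: the geometric multiplicity is 1.

Since 1 < 2, A is not diagonalizable.

algebraic multiplicity 2, geometric multiplicity 1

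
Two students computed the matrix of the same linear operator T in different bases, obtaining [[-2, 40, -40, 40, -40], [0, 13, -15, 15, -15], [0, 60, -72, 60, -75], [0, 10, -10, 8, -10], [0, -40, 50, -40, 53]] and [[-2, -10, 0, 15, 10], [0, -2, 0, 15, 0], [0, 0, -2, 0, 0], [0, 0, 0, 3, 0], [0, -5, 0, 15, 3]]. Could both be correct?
Yes.

Two matrices over a field are similar if and only if they have the same invariant factors.

Both A and B have characteristic polynomial (x - 3)^2(x + 2)^3 and minimal polynomial (x - 3)(x + 2). Computing further, both have invariant factors x + 2, (x - 3)(x + 2), (x - 3)(x + 2). Hence A and B are similar.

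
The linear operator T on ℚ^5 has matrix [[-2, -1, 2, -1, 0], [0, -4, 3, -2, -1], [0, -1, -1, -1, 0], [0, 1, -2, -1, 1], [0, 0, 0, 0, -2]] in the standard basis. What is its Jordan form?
J = [[-2, 1, 0, 0, 0], [0, -2, 1, 0, 0], [0, 0, -2, 0, 0], [0, 0, 0, -2, 1], [0, 0, 0, 0, -2]]

The characteristic polynomial is det(xI - A) = (x + 2)^5, so the eigenvalues are -2 (algebraic multiplicity 5).

For λ = -2: rank(A + 2I) = 3, rank((A + 2I)^2) = 1, rank((A + 2I)^3) = 0. The eigenspace has dimension 5 - 3 = 2, so there are 2 Jordan blocks; the rank sequence gives block sizes [3, 2].

Assembling the blocks gives the Jordan form J above.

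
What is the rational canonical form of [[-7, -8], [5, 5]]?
R = [[0, -5], [1, -2]]

The invariant factors of A (the non-unit diagonal entries of the Smith normal form of xI - A over ℚ[x]) are x^2 + 2x + 5, each dividing the next. The characteristic polynomial is their product, x^2 + 2x + 5.

The rational canonical form is the block-diagonal matrix of companion matrices C(f_i):
R = [[0, -5], [1, -2]].

Note the characteristic polynomial does not split into linear factors over ℚ, so A has no Jordan form over ℚ; the rational canonical form exists over any field.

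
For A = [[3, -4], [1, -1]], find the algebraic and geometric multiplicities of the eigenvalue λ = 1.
algebraic multiplicity 2, geometric multiplicity 1

The characteristic polynomial is (x - 1)^2, so the factor x - 1 appears with exponent 2: the algebraic multiplicity is 2.

rank(A - I) = 1, so the eigenspace has dimension 2 - 1 = 1: the geometric multiplicity is 1.

Since 1 < 2, A is not diagonalizable.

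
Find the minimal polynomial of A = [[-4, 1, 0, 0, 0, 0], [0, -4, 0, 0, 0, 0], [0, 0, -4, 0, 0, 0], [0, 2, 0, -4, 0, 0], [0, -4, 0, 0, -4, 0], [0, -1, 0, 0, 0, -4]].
m_A(x) = (x + 4)^2

The characteristic polynomial factors as (x + 4)^6. The minimal polynomial is ∏(x - λ)^{k_λ} where k_λ is the size of the largest Jordan block at λ.

For λ = -4: rank(A + 4I) = 1, and the largest Jordan block has size 2 (the smallest k with rank((A + 4I)^k) = rank((A + 4I)^(k+1))).

So m_A(x) = (x + 4)^2.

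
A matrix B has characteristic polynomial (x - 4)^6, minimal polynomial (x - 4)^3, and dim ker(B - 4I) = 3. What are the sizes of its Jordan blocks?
λ = 4: algebraic multiplicity 6 (exponent in χ_B), largest block size 3 (exponent in m_B), 3 blocks (geometric multiplicity). These force block sizes [3, 2, 1].

Jordan blocks: (4, 3), (4, 2), (4, 1)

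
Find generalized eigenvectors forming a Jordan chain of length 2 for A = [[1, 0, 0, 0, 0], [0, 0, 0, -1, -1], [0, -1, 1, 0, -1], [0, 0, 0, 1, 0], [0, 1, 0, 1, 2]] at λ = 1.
We seek v_1 ∈ ker((A - I)^2) \ ker(A - I), then set v_{i+1} = (A - I) v_i.

One such chain is v_1 = [[0, -1, 0, 0, 2]]^T, v_2 = [[0, -1, -1, 0, 1]]^T. Check: (A - I) v_2 = [[0, 0, 0, 0, 0]]^T = 0.

v_1 = [[0, -1, 0, 0, 2]]^T, v_2 = [[0, -1, -1, 0, 1]]^T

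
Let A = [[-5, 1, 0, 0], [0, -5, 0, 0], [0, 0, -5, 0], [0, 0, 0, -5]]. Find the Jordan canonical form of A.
The characteristic polynomial is det(xI - A) = (x + 5)^4, so the eigenvalues are -5 (algebraic multiplicity 4).

For λ = -5: rank(A + 5I) = 1, rank((A + 5I)^2) = 0. The eigenspace has dimension 4 - 1 = 3, so there are 3 Jordan blocks; the rank sequence gives block sizes [2, 1, 1].

Assembling the blocks gives the Jordan form J above.

J = [[-5, 1, 0, 0], [0, -5, 0, 0], [0, 0, -5, 0], [0, 0, 0, -5]]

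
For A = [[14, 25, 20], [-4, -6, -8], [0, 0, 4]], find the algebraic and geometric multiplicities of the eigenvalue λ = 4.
The characteristic polynomial is (x - 4)^3, so the factor x - 4 appears with exponent 3: the algebraic multiplicity is 3.

rank(A - 4I) = 1, so the eigenspace has dimension 3 - 1 = 2: the geometric multiplicity is 2.

Since 2 < 3, A is not diagonalizable.

algebraic multiplicity 3, geometric multiplicity 2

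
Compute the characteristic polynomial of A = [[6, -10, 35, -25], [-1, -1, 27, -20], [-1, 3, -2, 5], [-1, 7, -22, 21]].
xI - A = [[x - 6, 10, -35, 25], [1, x + 1, -27, 20], [1, -3, x + 2, -5], [1, -7, 22, x - 21]].

Expanding det(xI - A) along the first row:
det(xI - A) = + (x - 6)·det([[x + 1, -27, 20], [-3, x + 2, -5], [-7, 22, x - 21]]) - (10)·det([[1, -27, 20], [1, x + 2, -5], [1, 22, x - 21]]) + (-35)·det([[1, x + 1, 20], [1, -3, -5], [1, -7, x - 21]]) - (25)·det([[1, x + 1, -27], [1, -3, x + 2], [1, -7, 22]]).

Evaluating gives χ_A(x) = x^4 - 24x^3 + 216x^2 - 864x + 1296 = (x - 6)^4.

χ_A(x) = (x - 6)^4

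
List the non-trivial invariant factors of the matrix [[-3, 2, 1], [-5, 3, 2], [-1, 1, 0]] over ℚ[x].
x^3

The Jordan structure of A has elementary divisors x^3. Arranging the block sizes at each eigenvalue in decreasing order and taking row products gives the invariant factors.

Invariant factors (smallest first, each dividing the next): x^3.

Check: the last factor x^3 is the minimal polynomial, and the product x^3 is the characteristic polynomial.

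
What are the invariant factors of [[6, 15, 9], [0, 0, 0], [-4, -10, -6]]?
The Jordan structure of A has elementary divisors x^2, x. Arranging the block sizes at each eigenvalue in decreasing order and taking row products gives the invariant factors.

Invariant factors (smallest first, each dividing the next): x, x^2.

Check: the last factor x^2 is the minimal polynomial, and the product x^3 is the characteristic polynomial.

x, x^2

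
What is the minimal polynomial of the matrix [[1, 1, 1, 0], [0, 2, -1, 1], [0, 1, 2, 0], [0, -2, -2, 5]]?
m_A(x) = (x - 3)^3(x - 1)

The characteristic polynomial factors as (x - 3)^3(x - 1). The minimal polynomial is ∏(x - λ)^{k_λ} where k_λ is the size of the largest Jordan block at λ.

For λ = 1: rank(A - I) = 3, and the largest Jordan block has size 1 (the smallest k with rank((A - I)^k) = rank((A - I)^(k+1))).
For λ = 3: rank(A - 3I) = 3, and the largest Jordan block has size 3 (the smallest k with rank((A - 3I)^k) = rank((A - 3I)^(k+1))).

So m_A(x) = (x - 3)^3(x - 1).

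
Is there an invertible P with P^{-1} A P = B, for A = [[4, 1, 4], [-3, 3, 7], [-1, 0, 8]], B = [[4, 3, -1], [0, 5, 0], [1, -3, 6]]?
No.

Both have characteristic polynomial (x - 5)^3, but the minimal polynomial of A is (x - 5)^3 while the minimal polynomial of B is (x - 5)^2. The minimal polynomial is a similarity invariant, so A and B are not similar.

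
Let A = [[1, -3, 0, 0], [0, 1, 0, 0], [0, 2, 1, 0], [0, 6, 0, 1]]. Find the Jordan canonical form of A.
J = [[1, 1, 0, 0], [0, 1, 0, 0], [0, 0, 1, 0], [0, 0, 0, 1]]

The characteristic polynomial is det(xI - A) = (x - 1)^4, so the eigenvalues are 1 (algebraic multiplicity 4).

For λ = 1: rank(A - I) = 1, rank((A - I)^2) = 0. The eigenspace has dimension 4 - 1 = 3, so there are 3 Jordan blocks; the rank sequence gives block sizes [2, 1, 1].

Assembling the blocks gives the Jordan form J above.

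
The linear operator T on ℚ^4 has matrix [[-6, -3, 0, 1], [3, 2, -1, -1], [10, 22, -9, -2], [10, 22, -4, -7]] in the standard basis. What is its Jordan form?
The characteristic polynomial is det(xI - A) = (x + 5)^4, so the eigenvalues are -5 (algebraic multiplicity 4).

For λ = -5: rank(A + 5I) = 2, rank((A + 5I)^2) = 1, rank((A + 5I)^3) = 0. The eigenspace has dimension 4 - 2 = 2, so there are 2 Jordan blocks; the rank sequence gives block sizes [3, 1].

Assembling the blocks gives the Jordan form J above.

J = [[-5, 1, 0, 0], [0, -5, 1, 0], [0, 0, -5, 0], [0, 0, 0, -5]]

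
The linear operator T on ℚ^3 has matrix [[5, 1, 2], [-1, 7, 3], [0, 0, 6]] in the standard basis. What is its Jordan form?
J = [[6, 1, 0], [0, 6, 1], [0, 0, 6]]

The characteristic polynomial is det(xI - A) = (x - 6)^3, so the eigenvalues are 6 (algebraic multiplicity 3).

For λ = 6: rank(A - 6I) = 2, rank((A - 6I)^2) = 1, rank((A - 6I)^3) = 0. The eigenspace has dimension 3 - 2 = 1, so there is 1 Jordan block; the rank sequence gives block sizes [3].

Assembling the blocks gives the Jordan form J above.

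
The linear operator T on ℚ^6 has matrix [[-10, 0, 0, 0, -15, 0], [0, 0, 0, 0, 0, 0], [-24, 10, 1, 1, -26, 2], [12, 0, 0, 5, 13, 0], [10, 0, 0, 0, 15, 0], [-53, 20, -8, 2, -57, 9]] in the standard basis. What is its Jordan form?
The characteristic polynomial is det(xI - A) = x^2(x - 5)^4, so the eigenvalues are 0 (algebraic multiplicity 2), 5 (algebraic multiplicity 4).

For λ = 0: rank(A) = 4. The eigenspace has dimension 6 - 4 = 2, so there are 2 Jordan blocks; the rank sequence gives block sizes [1, 1].

For λ = 5: rank(A - 5I) = 4, rank((A - 5I)^2) = 3, rank((A - 5I)^3) = 2. The eigenspace has dimension 6 - 4 = 2, so there are 2 Jordan blocks; the rank sequence gives block sizes [3, 1].

Assembling the blocks gives the Jordan form J above.

J = [[0, 0, 0, 0, 0, 0], [0, 0, 0, 0, 0, 0], [0, 0, 5, 1, 0, 0], [0, 0, 0, 5, 1, 0], [0, 0, 0, 0, 5, 0], [0, 0, 0, 0, 0, 5]]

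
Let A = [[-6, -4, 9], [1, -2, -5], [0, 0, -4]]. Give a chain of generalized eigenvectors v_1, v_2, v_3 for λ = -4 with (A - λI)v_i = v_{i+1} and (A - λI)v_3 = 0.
v_1 = [[-1, 2, 1]]^T, v_2 = [[3, -2, 0]]^T, v_3 = [[2, -1, 0]]^T

We seek v_1 ∈ ker((A + 4I)^3) \ ker((A + 4I)^2), then set v_{i+1} = (A + 4I) v_i.

One such chain is v_1 = [[-1, 2, 1]]^T, v_2 = [[3, -2, 0]]^T, v_3 = [[2, -1, 0]]^T. Check: (A + 4I) v_3 = [[0, 0, 0]]^T = 0.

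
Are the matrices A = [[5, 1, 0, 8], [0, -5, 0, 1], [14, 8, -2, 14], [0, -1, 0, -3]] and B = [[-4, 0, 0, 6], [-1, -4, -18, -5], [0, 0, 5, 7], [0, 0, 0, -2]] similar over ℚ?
Two matrices over a field are similar if and only if they have the same invariant factors.

Both A and B have characteristic polynomial (x - 5)(x + 2)(x + 4)^2 and minimal polynomial (x - 5)(x + 2)(x + 4)^2. Computing further, both have invariant factors (x - 5)(x + 2)(x + 4)^2. Hence A and B are similar.

Yes.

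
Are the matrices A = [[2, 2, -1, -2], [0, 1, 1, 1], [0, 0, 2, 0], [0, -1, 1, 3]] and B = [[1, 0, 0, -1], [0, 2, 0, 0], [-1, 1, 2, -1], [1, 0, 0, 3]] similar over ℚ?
Two matrices over a field are similar if and only if they have the same invariant factors.

Both A and B have characteristic polynomial (x - 2)^4 and minimal polynomial (x - 2)^2. Computing further, both have invariant factors (x - 2)^2, (x - 2)^2. Hence A and B are similar.

Yes.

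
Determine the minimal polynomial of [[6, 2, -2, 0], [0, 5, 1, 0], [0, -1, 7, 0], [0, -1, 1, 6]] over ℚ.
The characteristic polynomial factors as (x - 6)^4. The minimal polynomial is ∏(x - λ)^{k_λ} where k_λ is the size of the largest Jordan block at λ.

For λ = 6: rank(A - 6I) = 1, and the largest Jordan block has size 2 (the smallest k with rank((A - 6I)^k) = rank((A - 6I)^(k+1))).

So m_A(x) = (x - 6)^2.

m_A(x) = (x - 6)^2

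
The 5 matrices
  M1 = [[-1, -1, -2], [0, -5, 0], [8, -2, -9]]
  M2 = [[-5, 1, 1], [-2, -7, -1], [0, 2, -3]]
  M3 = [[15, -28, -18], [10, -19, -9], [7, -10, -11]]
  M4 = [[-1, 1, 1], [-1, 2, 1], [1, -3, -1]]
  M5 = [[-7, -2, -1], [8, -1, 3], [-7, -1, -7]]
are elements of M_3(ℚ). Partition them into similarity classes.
3 classes: {M1}, {M2, M3, M5}, {M4}

Characteristic polynomials: χ_{M1} = (x + 5)^3, χ_{M2} = (x + 5)^3, χ_{M3} = (x + 5)^3, χ_{M4} = x^3, χ_{M5} = (x + 5)^3.

{M1}: invariant factors x + 5, (x + 5)^2.

{M2, M3, M5}: invariant factors (x + 5)^3.

{M4}: invariant factors x^3.

Matrices are similar if and only if their invariant-factor lists agree; the partition into similarity classes is {M1}, {M2, M3, M5}, {M4}.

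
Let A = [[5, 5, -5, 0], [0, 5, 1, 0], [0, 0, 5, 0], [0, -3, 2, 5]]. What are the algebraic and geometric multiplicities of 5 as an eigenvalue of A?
algebraic multiplicity 4, geometric multiplicity 2

The characteristic polynomial is (x - 5)^4, so the factor x - 5 appears with exponent 4: the algebraic multiplicity is 4.

rank(A - 5I) = 2, so the eigenspace has dimension 4 - 2 = 2: the geometric multiplicity is 2.

Since 2 < 4, A is not diagonalizable.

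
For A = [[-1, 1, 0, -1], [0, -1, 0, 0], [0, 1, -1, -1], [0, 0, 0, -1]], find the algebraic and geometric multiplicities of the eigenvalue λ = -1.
The characteristic polynomial is (x + 1)^4, so the factor x + 1 appears with exponent 4: the algebraic multiplicity is 4.

rank(A + I) = 1, so the eigenspace has dimension 4 - 1 = 3: the geometric multiplicity is 3.

Since 3 < 4, A is not diagonalizable.

algebraic multiplicity 4, geometric multiplicity 3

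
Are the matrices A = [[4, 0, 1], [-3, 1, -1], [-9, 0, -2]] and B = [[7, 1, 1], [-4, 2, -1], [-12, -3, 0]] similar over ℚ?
trace(A) = 3 but trace(B) = 9. The trace is a similarity invariant, so A and B are not similar.

No.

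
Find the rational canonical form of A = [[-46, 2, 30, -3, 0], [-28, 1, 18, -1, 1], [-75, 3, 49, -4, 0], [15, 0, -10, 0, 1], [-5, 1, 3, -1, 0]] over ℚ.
The invariant factors of A (the non-unit diagonal entries of the Smith normal form of xI - A over ℚ[x]) are (x - 2)^2(x^3 + 2x + 2), each dividing the next. The characteristic polynomial is their product, (x - 2)^2(x^3 + 2x + 2).

The rational canonical form is the block-diagonal matrix of companion matrices C(f_i):
R = [[0, 0, 0, 0, -8], [1, 0, 0, 0, 0], [0, 1, 0, 0, 6], [0, 0, 1, 0, -6], [0, 0, 0, 1, 4]].

Note the characteristic polynomial does not split into linear factors over ℚ, so A has no Jordan form over ℚ; the rational canonical form exists over any field.

R = [[0, 0, 0, 0, -8], [1, 0, 0, 0, 0], [0, 1, 0, 0, 6], [0, 0, 1, 0, -6], [0, 0, 0, 1, 4]]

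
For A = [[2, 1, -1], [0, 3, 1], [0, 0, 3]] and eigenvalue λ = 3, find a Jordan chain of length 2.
v_1 = [[-2, 0, 1]]^T, v_2 = [[1, 1, 0]]^T

We seek v_1 ∈ ker((A - 3I)^2) \ ker(A - 3I), then set v_{i+1} = (A - 3I) v_i.

One such chain is v_1 = [[-2, 0, 1]]^T, v_2 = [[1, 1, 0]]^T. Check: (A - 3I) v_2 = [[0, 0, 0]]^T = 0.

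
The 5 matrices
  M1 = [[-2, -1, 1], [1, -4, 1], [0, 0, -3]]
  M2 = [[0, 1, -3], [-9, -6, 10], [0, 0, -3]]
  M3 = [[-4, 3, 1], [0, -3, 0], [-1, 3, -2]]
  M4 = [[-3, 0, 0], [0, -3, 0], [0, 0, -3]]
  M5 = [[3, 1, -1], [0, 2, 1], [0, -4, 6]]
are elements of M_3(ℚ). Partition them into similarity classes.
4 classes: {M1, M3}, {M2}, {M4}, {M5}

Characteristic polynomials: χ_{M1} = (x + 3)^3, χ_{M2} = (x + 3)^3, χ_{M3} = (x + 3)^3, χ_{M4} = (x + 3)^3, χ_{M5} = (x - 4)^2(x - 3).

{M1, M3}: invariant factors x + 3, (x + 3)^2.

{M2}: invariant factors (x + 3)^3.

{M4}: invariant factors x + 3, x + 3, x + 3.

{M5}: invariant factors (x - 4)^2(x - 3).

Matrices are similar if and only if their invariant-factor lists agree; the partition into similarity classes is {M1, M3}, {M2}, {M4}, {M5}.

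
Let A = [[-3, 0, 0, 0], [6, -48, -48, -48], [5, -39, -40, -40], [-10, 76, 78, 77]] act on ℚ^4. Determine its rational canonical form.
R = [[-3, 0, 0, 0], [0, 0, 0, -48], [0, 1, 0, -40], [0, 0, 1, -11]]

The invariant factors of A (the non-unit diagonal entries of the Smith normal form of xI - A over ℚ[x]) are x + 3, (x + 3)(x + 4)^2, each dividing the next. The characteristic polynomial is their product, (x + 3)^2(x + 4)^2.

The rational canonical form is the block-diagonal matrix of companion matrices C(f_i):
R = [[-3, 0, 0, 0], [0, 0, 0, -48], [0, 1, 0, -40], [0, 0, 1, -11]].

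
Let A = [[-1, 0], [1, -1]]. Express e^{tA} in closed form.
A has Jordan form J = [[-1, 1], [0, -1]] with A = PJP^{-1}, so e^{tA} = P e^{tJ} P^{-1}.

For a Jordan block J_k(λ), e^{tJ_k(λ)} = e^{λt} · (I + tN + t^2 N^2/2! + ... + t^{k-1} N^{k-1}/(k-1)!) where N is the nilpotent superdiagonal part.

Assembling the blocks and conjugating back gives the entries of e^{tA} as shown above.

e^{tA} = [[e^{-t}, 0], [t*e^{-t}, e^{-t}]]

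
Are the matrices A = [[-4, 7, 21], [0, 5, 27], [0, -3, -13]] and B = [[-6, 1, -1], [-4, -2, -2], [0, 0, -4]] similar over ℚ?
Yes.

Two matrices over a field are similar if and only if they have the same invariant factors.

Both A and B have characteristic polynomial (x + 4)^3 and minimal polynomial (x + 4)^2. Computing further, both have invariant factors x + 4, (x + 4)^2. Hence A and B are similar.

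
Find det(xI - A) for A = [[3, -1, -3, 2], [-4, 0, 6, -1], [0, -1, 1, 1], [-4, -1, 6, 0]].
χ_A(x) = (x - 1)^4

xI - A = [[x - 3, 1, 3, -2], [4, x, -6, 1], [0, 1, x - 1, -1], [4, 1, -6, x]].

Expanding det(xI - A) along the first row:
det(xI - A) = + (x - 3)·det([[x, -6, 1], [1, x - 1, -1], [1, -6, x]]) - (1)·det([[4, -6, 1], [0, x - 1, -1], [4, -6, x]]) + (3)·det([[4, x, 1], [0, 1, -1], [4, 1, x]]) - (-2)·det([[4, x, -6], [0, 1, x - 1], [4, 1, -6]]).

Evaluating gives χ_A(x) = x^4 - 4x^3 + 6x^2 - 4x + 1 = (x - 1)^4.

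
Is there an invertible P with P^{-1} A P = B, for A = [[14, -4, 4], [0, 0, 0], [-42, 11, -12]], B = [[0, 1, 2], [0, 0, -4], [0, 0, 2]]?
Two matrices over a field are similar if and only if they have the same invariant factors.

Both A and B have characteristic polynomial x^2(x - 2) and minimal polynomial x^2(x - 2). Computing further, both have invariant factors x^2(x - 2). Hence A and B are similar.

Yes.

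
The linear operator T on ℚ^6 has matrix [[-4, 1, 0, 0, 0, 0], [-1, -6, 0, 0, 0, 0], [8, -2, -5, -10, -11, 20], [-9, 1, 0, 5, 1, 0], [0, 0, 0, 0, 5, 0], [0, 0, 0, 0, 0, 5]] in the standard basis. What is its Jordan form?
The characteristic polynomial is det(xI - A) = (x - 5)^3(x + 5)^3, so the eigenvalues are -5 (algebraic multiplicity 3), 5 (algebraic multiplicity 3).

For λ = -5: rank(A + 5I) = 4, rank((A + 5I)^2) = 3. The eigenspace has dimension 6 - 4 = 2, so there are 2 Jordan blocks; the rank sequence gives block sizes [2, 1].

For λ = 5: rank(A - 5I) = 4, rank((A - 5I)^2) = 3. The eigenspace has dimension 6 - 4 = 2, so there are 2 Jordan blocks; the rank sequence gives block sizes [2, 1].

Assembling the blocks gives the Jordan form J above.

J = [[-5, 1, 0, 0, 0, 0], [0, -5, 0, 0, 0, 0], [0, 0, -5, 0, 0, 0], [0, 0, 0, 5, 1, 0], [0, 0, 0, 0, 5, 0], [0, 0, 0, 0, 0, 5]]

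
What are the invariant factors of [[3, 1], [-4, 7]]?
(x - 5)^2

The Jordan structure of A has elementary divisors (x - 5)^2. Arranging the block sizes at each eigenvalue in decreasing order and taking row products gives the invariant factors.

Invariant factors (smallest first, each dividing the next): (x - 5)^2.

Check: the last factor (x - 5)^2 is the minimal polynomial, and the product (x - 5)^2 is the characteristic polynomial.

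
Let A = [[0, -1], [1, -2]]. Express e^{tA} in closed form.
e^{tA} = [[(t + 1)*e^{-t}, -t*e^{-t}], [t*e^{-t}, (1 - t)*e^{-t}]]

A has Jordan form J = [[-1, 1], [0, -1]] with A = PJP^{-1}, so e^{tA} = P e^{tJ} P^{-1}.

For a Jordan block J_k(λ), e^{tJ_k(λ)} = e^{λt} · (I + tN + t^2 N^2/2! + ... + t^{k-1} N^{k-1}/(k-1)!) where N is the nilpotent superdiagonal part.

Assembling the blocks and conjugating back gives the entries of e^{tA} as shown above.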